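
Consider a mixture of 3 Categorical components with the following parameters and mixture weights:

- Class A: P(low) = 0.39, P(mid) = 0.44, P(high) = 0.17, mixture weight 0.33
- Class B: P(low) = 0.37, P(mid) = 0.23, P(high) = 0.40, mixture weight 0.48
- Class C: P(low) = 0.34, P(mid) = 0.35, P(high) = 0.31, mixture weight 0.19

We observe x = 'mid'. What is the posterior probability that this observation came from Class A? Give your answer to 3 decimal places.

0.451

Apply Bayes' rule: the posterior for each component is proportional to its prior times its likelihood at x.
Evaluate each component's likelihood at the observed value:
  p_A = P(mid | comp) = 0.44
  p_B = P(mid | comp) = 0.23
  p_C = P(mid | comp) = 0.35
Multiply by the mixture weights:
  P(Z=A)·p_A = 0.33 × 0.44 = 0.1452
  P(Z=B)·p_B = 0.48 × 0.23 = 0.1104
  P(Z=C)·p_C = 0.19 × 0.35 = 0.0665
Denominator: 0.1452 + 0.1104 + 0.0665 = 0.3221
Responsibility of Class A: 0.1452 / 0.3221 ≈ 0.451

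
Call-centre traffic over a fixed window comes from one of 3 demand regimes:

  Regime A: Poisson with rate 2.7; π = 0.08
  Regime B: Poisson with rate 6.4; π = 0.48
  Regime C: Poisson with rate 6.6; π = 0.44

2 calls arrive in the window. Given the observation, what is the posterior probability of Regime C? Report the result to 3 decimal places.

By Bayes' theorem, P(k | x) = P(Z=k) f_k(x) / Σ_j P(Z=j) f_j(x).
Poisson probabilities:
  f_A = e^(−2.7)·2.7^2/2! = 0.244964
  f_B = e^(−6.4)·6.4^2/2! = 0.0340287
  f_C = e^(−6.6)·6.6^2/2! = 0.0296288
Multiply by the mixture weights:
  P(Z=A)·f_A = 0.08 × 0.244964 = 0.0195971
  P(Z=B)·f_B = 0.48 × 0.0340287 = 0.0163338
  P(Z=C)·f_C = 0.44 × 0.0296288 = 0.0130367
Normaliser: 0.0195971 + 0.0163338 + 0.0130367 = 0.0489676
P(Regime C | the observation) ≈ 0.266

0.266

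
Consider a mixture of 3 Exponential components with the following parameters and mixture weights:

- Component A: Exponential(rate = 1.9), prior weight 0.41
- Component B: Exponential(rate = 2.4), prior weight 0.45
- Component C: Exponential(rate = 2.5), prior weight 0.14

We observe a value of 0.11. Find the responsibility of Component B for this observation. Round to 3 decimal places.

Apply Bayes' rule: the posterior for each component is proportional to its prior times its likelihood at x.
Exponential densities:
  f_A = 1.54165
  f_B = 1.84314
  f_C = 1.89893
Unnormalised posteriors:
  π_A·f_A = 0.41 × 1.54165 = 0.632077
  π_B·f_B = 0.45 × 1.84314 = 0.829411
  π_C·f_C = 0.14 × 1.89893 = 0.26585
Denominator: 0.632077 + 0.829411 + 0.26585 = 1.72734
Responsibility of Component B: 0.829411 / 1.72734 ≈ 0.480

0.480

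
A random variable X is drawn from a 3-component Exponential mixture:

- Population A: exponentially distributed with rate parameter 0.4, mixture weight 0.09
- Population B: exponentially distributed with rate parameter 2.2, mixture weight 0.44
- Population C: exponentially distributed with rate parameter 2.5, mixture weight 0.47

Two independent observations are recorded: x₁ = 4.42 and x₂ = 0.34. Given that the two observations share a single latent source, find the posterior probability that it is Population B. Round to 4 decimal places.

0.0271

Posterior ∝ prior × likelihood, so P(k | x) ∝ w_k f_k(x); normalise over all components.
Since both observations come from the same component, the likelihood for component k is f_k(x₁)·f_k(x₂).
  f_A = [0.4·e^(−0.4·4.42) = 0.4·e^(−1.7680) = 0.0682696] × [0.349137] = 0.0238354
  f_B = [2.2·e^(−2.2·4.42) = 2.2·e^(−9.7240) = 0.000131626] × [1.04129] = 0.000137061
  f_C = [2.5·e^(−2.5·4.42) = 2.5·e^(−11.0500) = 3.97179e-05] × [1.06854] = 4.244e-05
Unnormalised posteriors:
  w_A·f_A = 0.09 × 0.0238354 = 0.00214519
  w_B·f_B = 0.44 × 0.000137061 = 6.03068e-05
  w_C·f_C = 0.47 × 4.244e-05 = 1.99468e-05
Marginal: 0.00214519 + 6.03068e-05 + 1.99468e-05 = 0.00222544
P(Population B | x) ≈ 0.0271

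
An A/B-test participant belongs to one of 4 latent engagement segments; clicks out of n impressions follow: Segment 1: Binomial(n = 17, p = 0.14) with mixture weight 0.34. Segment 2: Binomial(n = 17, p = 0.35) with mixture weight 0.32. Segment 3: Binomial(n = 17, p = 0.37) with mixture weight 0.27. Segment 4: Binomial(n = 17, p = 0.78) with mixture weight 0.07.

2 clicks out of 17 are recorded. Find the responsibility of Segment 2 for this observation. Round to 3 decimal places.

0.077

The responsibility of component k is w_k f_k(x) divided by Σ_j w_j f_j(x).
Evaluate each component's likelihood at the observed value:
  f_1 = 0.277506
  f_2 = 0.0260241
  f_3 = 0.0181991
  f_4 = 1.13258e-08
Multiply by the mixture weights:
  w_1·f_1 = 0.34 × 0.277506 = 0.0943519
  w_2·f_2 = 0.32 × 0.0260241 = 0.0083277
  w_3·f_3 = 0.27 × 0.0181991 = 0.00491376
  w_4·f_4 = 0.07 × 1.13258e-08 = 7.92805e-10
Normaliser: 0.0943519 + 0.0083277 + 0.00491376 + 7.92805e-10 = 0.107593
P(Segment 2 | data) ≈ 0.077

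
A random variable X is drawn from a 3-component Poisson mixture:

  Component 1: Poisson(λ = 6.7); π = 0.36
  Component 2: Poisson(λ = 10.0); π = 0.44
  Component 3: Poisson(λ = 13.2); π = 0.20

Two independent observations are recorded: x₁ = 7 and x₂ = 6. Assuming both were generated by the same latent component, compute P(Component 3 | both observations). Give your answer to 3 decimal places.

0.006

By Bayes' theorem, P(k | x) = P(Z=k) f_k(x) / Σ_j P(Z=j) f_j(x).
Since both observations come from the same component, the likelihood for component k is f_k(x₁)·f_k(x₂).
  L_1 = [e^(−6.7)·6.7^7/7! = 0.14802] × [0.154648] = 0.0228909
  L_2 = [e^(−10.0)·10.0^7/7! = 0.0900792] × [0.0630555] = 0.00567999
  L_3 = [e^(−13.2)·13.2^7/7! = 0.0256389] × [0.0135964] = 0.000348597
Multiply by the mixture weights:
  P(Z=1)·L_1 = 0.36 × 0.0228909 = 0.00824073
  P(Z=2)·L_2 = 0.44 × 0.00567999 = 0.00249919
  P(Z=3)·L_3 = 0.20 × 0.000348597 = 6.97194e-05
Normaliser: 0.00824073 + 0.00249919 + 6.97194e-05 = 0.0108096
P(Component 3 | x) = 6.97194e-05 / 0.0108096 ≈ 0.006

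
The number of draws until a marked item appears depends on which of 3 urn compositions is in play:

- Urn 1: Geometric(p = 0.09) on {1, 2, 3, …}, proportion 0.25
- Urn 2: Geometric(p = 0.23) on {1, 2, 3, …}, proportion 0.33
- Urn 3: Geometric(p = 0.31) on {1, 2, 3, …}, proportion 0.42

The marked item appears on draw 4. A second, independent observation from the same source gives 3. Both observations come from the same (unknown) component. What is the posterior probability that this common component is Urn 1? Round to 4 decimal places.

Posterior ∝ prior × likelihood, so P(k | x) ∝ P(Z=k) f_k(x); normalise over all components.
Since both observations come from the same component, the likelihood for component k is f_k(x₁)·f_k(x₂).
  L_1 = [0.09·(1−0.09)^3 = 0.09·0.753571 = 0.0678214] × [0.074529] = 0.00505466
  L_2 = [0.23·(1−0.23)^3 = 0.23·0.456533 = 0.105003] × [0.136367] = 0.0143189
  L_3 = [0.31·(1−0.31)^3 = 0.31·0.328509 = 0.101838] × [0.147591] = 0.0150303
Prior × likelihood for each component:
  P(Z=1)·L_1 = 0.25 × 0.00505466 = 0.00126367
  P(Z=2)·L_2 = 0.33 × 0.0143189 = 0.00472523
  P(Z=3)·L_3 = 0.42 × 0.0150303 = 0.00631274
Marginal: 0.00126367 + 0.00472523 + 0.00631274 = 0.0123016
Responsibility of Urn 1: 0.00126367 / 0.0123016 ≈ 0.1027

0.1027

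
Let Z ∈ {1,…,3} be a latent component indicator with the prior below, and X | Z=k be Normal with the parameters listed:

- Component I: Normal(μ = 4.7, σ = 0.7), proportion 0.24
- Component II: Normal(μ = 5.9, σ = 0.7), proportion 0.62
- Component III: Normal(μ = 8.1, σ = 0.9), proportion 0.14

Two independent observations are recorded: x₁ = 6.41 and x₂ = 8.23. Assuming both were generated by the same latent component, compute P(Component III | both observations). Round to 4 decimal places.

Posterior ∝ prior × likelihood, so P(k | x) ∝ w_k f_k(x); normalise over all components.
Since both observations come from the same component, the likelihood for component k is f_k(x₁)·f_k(x₂).
  L_I = [(1/(0.7·√(2π)))·exp(−(6.41−4.7)²/(2·0.7²)) = 0.569918·exp(-2.98378) = 0.0288386] × [1.71265e-06] = 4.93905e-08
  L_II = [(1/(0.7·√(2π)))·exp(−(6.41−5.9)²/(2·0.7²)) = 0.569918·exp(-0.26541) = 0.437066] × [0.00223848] = 0.000978364
  L_III = [(1/(0.9·√(2π)))·exp(−(6.41−8.1)²/(2·0.9²)) = 0.443269·exp(-1.76302) = 0.0760319] × [0.438669] = 0.0333528
Unnormalised posteriors:
  w_I·L_I = 0.24 × 4.93905e-08 = 1.18537e-08
  w_II·L_II = 0.62 × 0.000978364 = 0.000606585
  w_III·L_III = 0.14 × 0.0333528 = 0.0046694
Normaliser: 1.18537e-08 + 0.000606585 + 0.0046694 = 0.00527599
So the posterior for Component III is 0.0046694 / 0.00527599 ≈ 0.8850.

0.8850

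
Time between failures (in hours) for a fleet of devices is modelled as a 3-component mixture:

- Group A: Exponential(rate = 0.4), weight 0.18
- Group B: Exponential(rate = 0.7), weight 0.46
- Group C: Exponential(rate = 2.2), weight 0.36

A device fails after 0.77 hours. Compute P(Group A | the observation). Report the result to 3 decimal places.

P(component k | x) = π_k·f_k(x) / marginal(x), where marginal(x) = Σ_j π_j·f_j(x).
Exponential densities:
  L_A = 0.4·e^(−0.4·0.77) = 0.4·e^(−0.3080) = 0.293966
  L_B = 0.7·e^(−0.7·0.77) = 0.7·e^(−0.5390) = 0.408332
  L_C = 2.2·e^(−2.2·0.77) = 2.2·e^(−1.6940) = 0.404322
Unnormalised posteriors:
  π_A·L_A = 0.18 × 0.293966 = 0.0529139
  π_B·L_B = 0.46 × 0.408332 = 0.187833
  π_C·L_C = 0.36 × 0.404322 = 0.145556
Evidence: 0.0529139 + 0.187833 + 0.145556 = 0.386303
P(Group A | 0.77 hours) ≈ 0.137

0.137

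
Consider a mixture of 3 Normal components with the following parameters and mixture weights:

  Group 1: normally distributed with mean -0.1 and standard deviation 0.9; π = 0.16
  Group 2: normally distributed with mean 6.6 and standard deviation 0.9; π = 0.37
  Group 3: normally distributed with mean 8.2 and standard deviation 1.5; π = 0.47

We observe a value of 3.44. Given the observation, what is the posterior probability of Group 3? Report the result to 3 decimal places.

0.684

By Bayes' theorem, P(k | x) = P(Z=k) f_k(x) / Σ_j P(Z=j) f_j(x).
Normal densities:
  f_1 = (1/(0.9·√(2π)))·exp(−(3.44−-0.1)²/(2·0.9²)) = 0.443269·exp(-7.73556) = 0.000193713
  f_2 = (1/(0.9·√(2π)))·exp(−(3.44−6.6)²/(2·0.9²)) = 0.443269·exp(-6.16395) = 0.000932605
  f_3 = (1/(1.5·√(2π)))·exp(−(3.44−8.2)²/(2·1.5²)) = 0.265962·exp(-5.03502) = 0.00173036
Unnormalised posteriors:
  P(Z=1)·f_1 = 0.16 × 0.000193713 = 3.09941e-05
  P(Z=2)·f_2 = 0.37 × 0.000932605 = 0.000345064
  P(Z=3)·f_3 = 0.47 × 0.00173036 = 0.000813269
Normaliser: 3.09941e-05 + 0.000345064 + 0.000813269 = 0.00118933
So the posterior for Group 3 is 0.000813269 / 0.00118933 ≈ 0.684.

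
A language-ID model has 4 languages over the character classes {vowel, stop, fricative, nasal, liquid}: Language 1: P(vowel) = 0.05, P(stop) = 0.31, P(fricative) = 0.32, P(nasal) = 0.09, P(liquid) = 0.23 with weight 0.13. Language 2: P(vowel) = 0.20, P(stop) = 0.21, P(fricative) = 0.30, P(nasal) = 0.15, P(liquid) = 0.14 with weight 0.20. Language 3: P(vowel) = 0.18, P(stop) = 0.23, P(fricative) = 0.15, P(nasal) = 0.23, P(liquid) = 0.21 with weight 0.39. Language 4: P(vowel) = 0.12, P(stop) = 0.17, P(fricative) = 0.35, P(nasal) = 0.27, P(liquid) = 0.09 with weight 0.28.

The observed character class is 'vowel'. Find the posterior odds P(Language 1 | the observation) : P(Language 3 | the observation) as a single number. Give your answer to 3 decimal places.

Only the two components matter; the odds are (π_i f_i(x)) / (π_j f_j(x)).
Component likelihoods at x = 'vowel':
  f_1 = 0.05
  f_2 = 0.2
  f_3 = 0.18
  f_4 = 0.12
Odds = (0.13/0.39) × (0.05/0.18) = 0.333333 × 0.277778 ≈ 0.093

0.093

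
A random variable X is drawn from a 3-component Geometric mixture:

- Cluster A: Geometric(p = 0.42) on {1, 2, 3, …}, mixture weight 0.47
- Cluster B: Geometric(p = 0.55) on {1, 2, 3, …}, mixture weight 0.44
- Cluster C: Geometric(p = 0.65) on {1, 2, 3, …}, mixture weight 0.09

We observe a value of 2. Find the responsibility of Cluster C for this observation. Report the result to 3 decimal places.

P(component k | x) = w_k·f_k(x) / marginal(x), where marginal(x) = Σ_j w_j·f_j(x).
Geometric probabilities:
  L_A = 0.42·(1−0.42)^1 = 0.42·0.58 = 0.2436
  L_B = 0.55·(1−0.55)^1 = 0.55·0.45 = 0.2475
  L_C = 0.65·(1−0.65)^1 = 0.65·0.35 = 0.2275
Multiply by the mixture weights:
  w_A·L_A = 0.47 × 0.2436 = 0.114492
  w_B·L_B = 0.44 × 0.2475 = 0.1089
  w_C·L_C = 0.09 × 0.2275 = 0.020475
Sum: 0.114492 + 0.1089 + 0.020475 = 0.243867
P(Cluster C | x) ≈ 0.084

0.084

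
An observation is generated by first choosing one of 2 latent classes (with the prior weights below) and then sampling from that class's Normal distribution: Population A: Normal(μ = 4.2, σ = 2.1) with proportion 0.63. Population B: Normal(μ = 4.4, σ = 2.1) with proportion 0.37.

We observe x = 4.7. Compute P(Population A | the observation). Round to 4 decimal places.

0.6258

P(component k | x) = π_k·f_k(x) / marginal(x), where marginal(x) = Σ_j π_j·f_j(x).
Normal densities:
  f_A = 0.184663
  f_B = 0.188044
Prior × likelihood for each component:
  π_A·f_A = 0.63 × 0.184663 = 0.116338
  π_B·f_B = 0.37 × 0.188044 = 0.0695762
Evidence: 0.116338 + 0.0695762 = 0.185914
P(Population A | data) = 0.116338 / 0.185914 ≈ 0.6258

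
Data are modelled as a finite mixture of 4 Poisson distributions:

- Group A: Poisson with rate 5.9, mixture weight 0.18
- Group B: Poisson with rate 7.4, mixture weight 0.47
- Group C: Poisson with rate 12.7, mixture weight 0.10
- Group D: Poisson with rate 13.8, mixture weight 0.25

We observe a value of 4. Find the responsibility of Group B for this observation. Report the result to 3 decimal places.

0.584

Apply Bayes' rule: the posterior for each component is proportional to its prior times its likelihood at x.
Poisson probabilities:
  p_A = e^(−5.9)·5.9^4/4! = 0.138312
  p_B = e^(−7.4)·7.4^4/4! = 0.0763724
  p_C = e^(−12.7)·12.7^4/4! = 0.00330722
  p_D = e^(−13.8)·13.8^4/4! = 0.00153476
Multiply by the mixture weights:
  π_A·p_A = 0.18 × 0.138312 = 0.0248961
  π_B·p_B = 0.47 × 0.0763724 = 0.035895
  π_C·p_C = 0.10 × 0.00330722 = 0.000330722
  π_D·p_D = 0.25 × 0.00153476 = 0.000383691
Denominator: 0.0248961 + 0.035895 + 0.000330722 + 0.000383691 = 0.0615056
P(Group B | the observation) = 0.035895 / 0.0615056 ≈ 0.584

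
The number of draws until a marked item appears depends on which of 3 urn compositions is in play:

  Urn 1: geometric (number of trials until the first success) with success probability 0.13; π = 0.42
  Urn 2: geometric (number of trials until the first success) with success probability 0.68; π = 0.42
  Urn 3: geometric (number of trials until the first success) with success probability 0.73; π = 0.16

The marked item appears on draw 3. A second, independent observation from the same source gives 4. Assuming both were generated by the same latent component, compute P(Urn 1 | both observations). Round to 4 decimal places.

0.8205

By Bayes' theorem, P(k | x) = π_k f_k(x) / Σ_j π_j f_j(x).
Since both observations come from the same component, the likelihood for component k is f_k(x₁)·f_k(x₂).
  L_1 = [0.098397] × [0.0856054] = 0.00842331
  L_2 = [0.069632] × [0.0222822] = 0.00155156
  L_3 = [0.053217] × [0.0143686] = 0.000764653
Unnormalised posteriors:
  π_1·L_1 = 0.42 × 0.00842331 = 0.00353779
  π_2·L_2 = 0.42 × 0.00155156 = 0.000651654
  π_3·L_3 = 0.16 × 0.000764653 = 0.000122345
Marginal: 0.00353779 + 0.000651654 + 0.000122345 = 0.00431179
P(Urn 1 | x₁, x₂) = 0.00353779 / 0.00431179 ≈ 0.8205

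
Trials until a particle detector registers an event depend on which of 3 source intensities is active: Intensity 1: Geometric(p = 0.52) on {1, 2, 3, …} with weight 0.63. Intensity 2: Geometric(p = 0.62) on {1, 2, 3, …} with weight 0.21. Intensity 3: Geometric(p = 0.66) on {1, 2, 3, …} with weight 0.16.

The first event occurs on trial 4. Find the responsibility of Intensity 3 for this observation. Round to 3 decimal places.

0.087

Posterior ∝ prior × likelihood, so P(k | x) ∝ π_k f_k(x); normalise over all components.
Geometric probabilities:
  f_1 = 0.0575078
  f_2 = 0.0340206
  f_3 = 0.0259406
Weight by the priors:
  π_1·f_1 = 0.63 × 0.0575078 = 0.0362299
  π_2·f_2 = 0.21 × 0.0340206 = 0.00714433
  π_3·f_3 = 0.16 × 0.0259406 = 0.0041505
Marginal: 0.0362299 + 0.00714433 + 0.0041505 = 0.0475248
So the posterior for Intensity 3 is 0.0041505 / 0.0475248 ≈ 0.087.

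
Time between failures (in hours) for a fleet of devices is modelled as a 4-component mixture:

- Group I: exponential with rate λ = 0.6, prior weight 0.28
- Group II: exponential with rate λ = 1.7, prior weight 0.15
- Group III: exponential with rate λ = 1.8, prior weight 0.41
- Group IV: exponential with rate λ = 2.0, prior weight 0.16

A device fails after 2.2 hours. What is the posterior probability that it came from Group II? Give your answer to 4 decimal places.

0.0879

Posterior ∝ prior × likelihood, so P(k | x) ∝ P(Z=k) f_k(x); normalise over all components.
Component likelihoods at x = 2.2 hours:
  p_I = 0.160281
  p_II = 0.040382
  p_III = 0.0343136
  p_IV = 0.0245547
Unnormalised posteriors:
  P(Z=I)·p_I = 0.28 × 0.160281 = 0.0448787
  P(Z=II)·p_II = 0.15 × 0.040382 = 0.0060573
  P(Z=III)·p_III = 0.41 × 0.0343136 = 0.0140686
  P(Z=IV)·p_IV = 0.16 × 0.0245547 = 0.00392875
Marginal: 0.0448787 + 0.0060573 + 0.0140686 + 0.00392875 = 0.0689334
So the posterior for Group II is 0.0060573 / 0.0689334 ≈ 0.0879.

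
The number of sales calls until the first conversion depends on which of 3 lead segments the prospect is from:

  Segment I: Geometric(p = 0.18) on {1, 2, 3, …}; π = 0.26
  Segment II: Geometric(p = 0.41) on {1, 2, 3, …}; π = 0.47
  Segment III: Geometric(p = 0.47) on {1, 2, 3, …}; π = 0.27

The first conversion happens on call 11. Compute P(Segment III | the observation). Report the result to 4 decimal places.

0.0291

By Bayes' theorem, P(k | x) = w_k f_k(x) / Σ_j w_j f_j(x).
Component likelihoods at x = 11:
  f_I = 0.0247406
  f_II = 0.00209558
  f_III = 0.000821971
Weight by the priors:
  w_I·f_I = 0.26 × 0.0247406 = 0.00643257
  w_II·f_II = 0.47 × 0.00209558 = 0.000984922
  w_III·f_III = 0.27 × 0.000821971 = 0.000221932
Sum: 0.00643257 + 0.000984922 + 0.000221932 = 0.00763942
Responsibility of Segment III: 0.000221932 / 0.00763942 ≈ 0.0291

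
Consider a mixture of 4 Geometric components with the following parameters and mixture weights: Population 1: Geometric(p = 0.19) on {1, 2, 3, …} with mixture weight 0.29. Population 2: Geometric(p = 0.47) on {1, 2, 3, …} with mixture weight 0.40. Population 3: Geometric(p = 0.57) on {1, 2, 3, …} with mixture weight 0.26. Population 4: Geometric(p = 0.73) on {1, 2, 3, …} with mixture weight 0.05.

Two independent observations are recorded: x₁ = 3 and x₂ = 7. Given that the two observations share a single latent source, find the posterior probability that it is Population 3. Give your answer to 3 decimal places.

0.038

Posterior ∝ prior × likelihood, so P(k | x) ∝ π_k f_k(x); normalise over all components.
Since both observations come from the same component, the likelihood for component k is f_k(x₁)·f_k(x₂).
  p_1 = [0.124659] × [0.0536616] = 0.0066894
  p_2 = [0.132023] × [0.0104172] = 0.00137532
  p_3 = [0.105393] × [0.00360318] = 0.00037975
  p_4 = [0.053217] × [0.000282817] = 1.50507e-05
Weight by the priors:
  π_1·p_1 = 0.29 × 0.0066894 = 0.00193993
  π_2·p_2 = 0.40 × 0.00137532 = 0.000550127
  π_3·p_3 = 0.26 × 0.00037975 = 9.87349e-05
  π_4·p_4 = 0.05 × 1.50507e-05 = 7.52533e-07
Denominator: 0.00193993 + 0.000550127 + 9.87349e-05 + 7.52533e-07 = 0.00258954
P(Population 3 | data) ≈ 0.038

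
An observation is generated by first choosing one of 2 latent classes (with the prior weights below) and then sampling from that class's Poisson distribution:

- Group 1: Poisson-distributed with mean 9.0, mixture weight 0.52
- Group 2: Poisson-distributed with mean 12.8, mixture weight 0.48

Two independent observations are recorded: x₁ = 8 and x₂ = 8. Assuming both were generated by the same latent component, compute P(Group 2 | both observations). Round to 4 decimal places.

P(component k | x) = π_k·f_k(x) / marginal(x), where marginal(x) = Σ_j π_j·f_j(x).
Since both observations come from the same component, the likelihood for component k is f_k(x₁)·f_k(x₂).
  f_1 = [e^(−9.0)·9.0^8/8! = 0.131756] × [0.131756] = 0.0173595
  f_2 = [e^(−12.8)·12.8^8/8! = 0.0493389] × [0.0493389] = 0.00243433
Unnormalised posteriors:
  π_1·f_1 = 0.52 × 0.0173595 = 0.00902697
  π_2·f_2 = 0.48 × 0.00243433 = 0.00116848
Denominator: 0.00902697 + 0.00116848 = 0.0101954
So the posterior for Group 2 is 0.00116848 / 0.0101954 ≈ 0.1146.

0.1146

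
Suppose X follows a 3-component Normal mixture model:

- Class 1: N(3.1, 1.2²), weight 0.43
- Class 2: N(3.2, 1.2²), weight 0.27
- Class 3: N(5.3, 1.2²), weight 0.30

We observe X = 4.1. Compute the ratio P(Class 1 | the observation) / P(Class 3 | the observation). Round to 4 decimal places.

1.6699

Since P(k|x) ∝ π_k f_k(x), the posterior odds are π_i f_i(x) / (π_j f_j(x)).
Normal densities:
  L_1 = 0.234927
  L_2 = 0.250948
  L_3 = 0.201642
Posterior odds = (π_1·L_1) / (π_3·L_3) = (0.43·0.234927) / (0.30·0.201642) = 0.101018 / 0.0604927 ≈ 1.6699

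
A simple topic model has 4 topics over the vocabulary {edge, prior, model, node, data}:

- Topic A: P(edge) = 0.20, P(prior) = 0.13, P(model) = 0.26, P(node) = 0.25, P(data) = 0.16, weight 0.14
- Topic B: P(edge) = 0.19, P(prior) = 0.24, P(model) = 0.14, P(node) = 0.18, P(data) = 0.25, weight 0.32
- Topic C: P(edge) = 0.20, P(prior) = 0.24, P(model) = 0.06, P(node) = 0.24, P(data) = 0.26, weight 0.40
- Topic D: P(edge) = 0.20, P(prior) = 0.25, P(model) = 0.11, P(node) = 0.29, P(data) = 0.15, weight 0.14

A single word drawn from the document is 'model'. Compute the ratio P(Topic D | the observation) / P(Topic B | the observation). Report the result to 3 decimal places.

Only the two components matter; the odds are (π_i f_i(x)) / (π_j f_j(x)).
Evaluate each component's likelihood at the observed value:
  L_A = P(model | comp) = 0.26
  L_B = P(model | comp) = 0.14
  L_C = P(model | comp) = 0.06
  L_D = P(model | comp) = 0.11
Odds = (0.14/0.32) × (0.11/0.14) = 0.4375 × 0.785714 ≈ 0.344

0.344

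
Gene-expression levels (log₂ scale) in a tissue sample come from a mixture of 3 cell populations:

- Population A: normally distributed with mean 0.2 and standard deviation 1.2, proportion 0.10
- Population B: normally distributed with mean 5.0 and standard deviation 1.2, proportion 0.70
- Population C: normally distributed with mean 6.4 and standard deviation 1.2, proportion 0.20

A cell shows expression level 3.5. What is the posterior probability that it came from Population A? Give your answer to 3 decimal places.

0.007

Apply Bayes' rule: the posterior for each component is proportional to its prior times its likelihood at x.
Component likelihoods at x = 3.5:
  L_A = (1/(1.2·√(2π)))·exp(−(3.5−0.2)²/(2·1.2²)) = 0.332452·exp(-3.78125) = 0.00757797
  L_B = (1/(1.2·√(2π)))·exp(−(3.5−5.0)²/(2·1.2²)) = 0.332452·exp(-0.78125) = 0.152208
  L_C = (1/(1.2·√(2π)))·exp(−(3.5−6.4)²/(2·1.2²)) = 0.332452·exp(-2.92014) = 0.0179279
Weight by the priors:
  w_A·L_A = 0.10 × 0.00757797 = 0.000757797
  w_B·L_B = 0.70 × 0.152208 = 0.106545
  w_C·L_C = 0.20 × 0.0179279 = 0.00358557
Normaliser: 0.000757797 + 0.106545 + 0.00358557 = 0.110889
Responsibility of Population A: 0.000757797 / 0.110889 ≈ 0.007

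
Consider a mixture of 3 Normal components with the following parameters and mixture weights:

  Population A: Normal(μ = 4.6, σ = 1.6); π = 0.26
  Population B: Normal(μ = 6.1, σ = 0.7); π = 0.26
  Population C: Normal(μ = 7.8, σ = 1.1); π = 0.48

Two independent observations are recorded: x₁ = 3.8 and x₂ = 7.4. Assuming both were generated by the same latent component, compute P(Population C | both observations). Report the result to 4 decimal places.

By Bayes' theorem, P(k | x) = w_k f_k(x) / Σ_j w_j f_j(x).
Since both observations come from the same component, the likelihood for component k is f_k(x₁)·f_k(x₂).
  f_A = [(1/(1.6·√(2π)))·exp(−(3.8−4.6)²/(2·1.6²)) = 0.249339·exp(-0.12500) = 0.220041] × [0.0539233] = 0.0118653
  f_B = [(1/(0.7·√(2π)))·exp(−(3.8−6.1)²/(2·0.7²)) = 0.569918·exp(-5.39796) = 0.00257934] × [0.101596] = 0.00026205
  f_C = [(1/(1.1·√(2π)))·exp(−(3.8−7.8)²/(2·1.1²)) = 0.362675·exp(-6.61157) = 0.000487696] × [0.339472] = 0.000165559
Prior × likelihood for each component:
  w_A·f_A = 0.26 × 0.0118653 = 0.00308499
  w_B·f_B = 0.26 × 0.00026205 = 6.81329e-05
  w_C·f_C = 0.48 × 0.000165559 = 7.94683e-05
Evidence: 0.00308499 + 6.81329e-05 + 7.94683e-05 = 0.00323259
So the posterior for Population C is 7.94683e-05 / 0.00323259 ≈ 0.0246.

0.0246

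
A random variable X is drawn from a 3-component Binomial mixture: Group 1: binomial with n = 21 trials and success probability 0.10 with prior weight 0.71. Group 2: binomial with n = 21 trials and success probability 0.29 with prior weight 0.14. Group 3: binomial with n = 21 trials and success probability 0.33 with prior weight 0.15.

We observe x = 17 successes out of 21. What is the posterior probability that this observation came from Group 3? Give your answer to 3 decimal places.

By Bayes' theorem, P(k | x) = P(Z=k) f_k(x) / Σ_j P(Z=j) f_j(x).
Evaluate each component's likelihood at the observed value:
  f_1 = C(21,17)·0.10^17·0.90^4 = 5985·1e-17·0.6561 = 3.92676e-14
  f_2 = C(21,17)·0.29^17·0.71^4 = 5985·7.25715e-10·0.254117 = 1.10373e-06
  f_3 = C(21,17)·0.33^17·0.67^4 = 5985·6.52735e-09·0.201511 = 7.87228e-06
Multiply by the mixture weights:
  P(Z=1)·f_1 = 0.71 × 3.92676e-14 = 2.788e-14
  P(Z=2)·f_2 = 0.14 × 1.10373e-06 = 1.54522e-07
  P(Z=3)·f_3 = 0.15 × 7.87228e-06 = 1.18084e-06
Evidence: 2.788e-14 + 1.54522e-07 + 1.18084e-06 = 1.33536e-06
P(Group 3 | x) = 1.18084e-06 / 1.33536e-06 ≈ 0.884

0.884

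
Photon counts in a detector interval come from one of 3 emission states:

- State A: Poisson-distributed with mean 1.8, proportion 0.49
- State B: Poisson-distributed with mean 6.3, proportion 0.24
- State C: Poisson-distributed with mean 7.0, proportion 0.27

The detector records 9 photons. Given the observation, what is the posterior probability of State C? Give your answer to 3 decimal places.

0.590

Posterior ∝ prior × likelihood, so P(k | x) ∝ π_k f_k(x); normalise over all components.
Evaluate each component's likelihood at the observed value:
  f_A = 9.03565e-05
  f_B = 0.0791128
  f_C = 0.101405
Multiply by the mixture weights:
  π_A·f_A = 0.49 × 9.03565e-05 = 4.42747e-05
  π_B·f_B = 0.24 × 0.0791128 = 0.0189871
  π_C·f_C = 0.27 × 0.101405 = 0.0273793
Sum: 4.42747e-05 + 0.0189871 + 0.0273793 = 0.0464106
So the posterior for State C is 0.0273793 / 0.0464106 ≈ 0.590.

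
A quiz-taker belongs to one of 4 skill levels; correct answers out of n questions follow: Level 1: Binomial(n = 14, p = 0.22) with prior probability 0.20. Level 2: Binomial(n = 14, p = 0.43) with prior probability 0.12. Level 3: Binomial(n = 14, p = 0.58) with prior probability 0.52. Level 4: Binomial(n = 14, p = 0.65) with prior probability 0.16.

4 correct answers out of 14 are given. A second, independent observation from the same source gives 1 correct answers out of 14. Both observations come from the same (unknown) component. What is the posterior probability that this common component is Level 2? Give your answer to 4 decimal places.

The responsibility of component k is π_k f_k(x) divided by Σ_j π_j f_j(x).
Since both observations come from the same component, the likelihood for component k is f_k(x₁)·f_k(x₂).
  p_1 = [C(14,4)·0.22^4·0.78^10 = 1001·0.00234256·0.0833578 = 0.195466] × [0.121837] = 0.023815
  p_2 = [C(14,4)·0.43^4·0.57^10 = 1001·0.034188·0.00362033 = 0.123896] × [0.00403617] = 0.000500065
  p_3 = [C(14,4)·0.58^4·0.42^10 = 1001·0.113165·0.000170802 = 0.0193481] × [0.000102754] = 1.98809e-06
  p_4 = [C(14,4)·0.65^4·0.35^10 = 1001·0.178506·2.75855e-05 = 0.0049291] × [1.07628e-05] = 5.3051e-08
Weight by the priors:
  π_1·p_1 = 0.20 × 0.023815 = 0.00476301
  π_2·p_2 = 0.12 × 0.000500065 = 6.00077e-05
  π_3·p_3 = 0.52 × 1.98809e-06 = 1.03381e-06
  π_4·p_4 = 0.16 × 5.3051e-08 = 8.48817e-09
Sum: 0.00476301 + 6.00077e-05 + 1.03381e-06 + 8.48817e-09 = 0.00482406
So the posterior for Level 2 is 6.00077e-05 / 0.00482406 ≈ 0.0124.

0.0124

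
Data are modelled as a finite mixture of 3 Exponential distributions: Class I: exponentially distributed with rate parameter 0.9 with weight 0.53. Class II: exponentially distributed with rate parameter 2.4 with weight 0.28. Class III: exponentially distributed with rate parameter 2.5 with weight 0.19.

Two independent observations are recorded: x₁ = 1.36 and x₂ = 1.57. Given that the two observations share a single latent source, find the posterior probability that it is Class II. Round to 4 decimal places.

By Bayes' theorem, P(k | x) = π_k f_k(x) / Σ_j π_j f_j(x).
Since both observations come from the same component, the likelihood for component k is f_k(x₁)·f_k(x₂).
  L_I = [0.264646] × [0.219071] = 0.0579763
  L_II = [0.0917644] × [0.0554357] = 0.00508702
  L_III = [0.0834332] × [0.0493553] = 0.00411787
Prior × likelihood for each component:
  π_I·L_I = 0.53 × 0.0579763 = 0.0307274
  π_II·L_II = 0.28 × 0.00508702 = 0.00142437
  π_III·L_III = 0.19 × 0.00411787 = 0.000782396
Normaliser: 0.0307274 + 0.00142437 + 0.000782396 = 0.0329342
P(Class II | x) ≈ 0.0432

0.0432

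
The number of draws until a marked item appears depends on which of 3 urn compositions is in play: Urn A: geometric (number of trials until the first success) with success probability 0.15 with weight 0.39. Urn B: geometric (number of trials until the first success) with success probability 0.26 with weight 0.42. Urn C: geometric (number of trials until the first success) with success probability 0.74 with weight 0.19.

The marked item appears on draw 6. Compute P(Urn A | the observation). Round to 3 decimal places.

0.515

By Bayes' theorem, P(k | x) = π_k f_k(x) / Σ_j π_j f_j(x).
Evaluate each component's likelihood at the observed value:
  f_A = 0.15·(1−0.15)^5 = 0.15·0.443705 = 0.0665558
  f_B = 0.26·(1−0.26)^5 = 0.26·0.221901 = 0.0576942
  f_C = 0.74·(1−0.74)^5 = 0.74·0.00118814 = 0.000879222
Multiply by the mixture weights:
  π_A·f_A = 0.39 × 0.0665558 = 0.0259568
  π_B·f_B = 0.42 × 0.0576942 = 0.0242316
  π_C·f_C = 0.19 × 0.000879222 = 0.000167052
Evidence: 0.0259568 + 0.0242316 + 0.000167052 = 0.0503554
P(Urn A | x) ≈ 0.515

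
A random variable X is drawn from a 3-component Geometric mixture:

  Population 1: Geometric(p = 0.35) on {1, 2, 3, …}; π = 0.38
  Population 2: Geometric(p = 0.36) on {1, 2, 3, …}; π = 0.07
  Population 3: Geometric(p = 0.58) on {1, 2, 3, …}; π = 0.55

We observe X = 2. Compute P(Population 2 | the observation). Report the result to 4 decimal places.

Posterior ∝ prior × likelihood, so P(k | x) ∝ w_k f_k(x); normalise over all components.
Evaluate each component's likelihood at the observed value:
  L_1 = 0.35·(1−0.35)^1 = 0.35·0.65 = 0.2275
  L_2 = 0.36·(1−0.36)^1 = 0.36·0.64 = 0.2304
  L_3 = 0.58·(1−0.58)^1 = 0.58·0.42 = 0.2436
Prior × likelihood for each component:
  w_1·L_1 = 0.38 × 0.2275 = 0.08645
  w_2·L_2 = 0.07 × 0.2304 = 0.016128
  w_3·L_3 = 0.55 × 0.2436 = 0.13398
Marginal: 0.08645 + 0.016128 + 0.13398 = 0.236558
P(Population 2 | the observation) = 0.016128 / 0.236558 ≈ 0.0682

0.0682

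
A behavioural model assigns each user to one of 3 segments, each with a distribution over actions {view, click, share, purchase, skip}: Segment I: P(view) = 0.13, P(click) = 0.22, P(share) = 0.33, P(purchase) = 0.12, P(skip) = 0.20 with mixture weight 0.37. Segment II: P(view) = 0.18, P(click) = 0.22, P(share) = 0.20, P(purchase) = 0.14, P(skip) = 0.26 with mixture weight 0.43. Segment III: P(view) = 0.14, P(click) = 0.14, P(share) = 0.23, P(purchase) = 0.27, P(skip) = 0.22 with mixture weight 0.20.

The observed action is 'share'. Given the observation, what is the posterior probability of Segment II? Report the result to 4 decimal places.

Apply Bayes' rule: the posterior for each component is proportional to its prior times its likelihood at x.
Evaluate each component's likelihood at the observed value:
  p_I = P(share | comp) = 0.33
  p_II = P(share | comp) = 0.20
  p_III = P(share | comp) = 0.23
Prior × likelihood for each component:
  π_I·p_I = 0.37 × 0.33 = 0.1221
  π_II·p_II = 0.43 × 0.2 = 0.086
  π_III·p_III = 0.20 × 0.23 = 0.046
Denominator: 0.1221 + 0.086 + 0.046 = 0.2541
So the posterior for Segment II is 0.086 / 0.2541 ≈ 0.3384.

0.3384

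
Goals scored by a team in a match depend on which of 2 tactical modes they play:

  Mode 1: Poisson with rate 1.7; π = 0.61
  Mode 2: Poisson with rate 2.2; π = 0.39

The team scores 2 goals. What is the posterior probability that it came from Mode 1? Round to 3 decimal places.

0.606

P(component k | x) = π_k·f_k(x) / marginal(x), where marginal(x) = Σ_j π_j·f_j(x).
Component likelihoods at x = 2 goals:
  f_1 = e^(−1.7)·1.7^2/2! = 0.263978
  f_2 = e^(−2.2)·2.2^2/2! = 0.268144
Weight by the priors:
  π_1·f_1 = 0.61 × 0.263978 = 0.161026
  π_2·f_2 = 0.39 × 0.268144 = 0.104576
Marginal: 0.161026 + 0.104576 = 0.265602
P(Mode 1 | the observation) ≈ 0.606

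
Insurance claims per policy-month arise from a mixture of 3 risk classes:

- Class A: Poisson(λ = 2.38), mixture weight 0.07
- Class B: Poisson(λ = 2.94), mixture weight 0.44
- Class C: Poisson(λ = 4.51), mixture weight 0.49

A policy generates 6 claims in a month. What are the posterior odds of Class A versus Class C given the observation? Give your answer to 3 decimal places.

0.026

The posterior odds equal the prior odds times the likelihood ratio: (π_i/π_j)·(f_i(x)/f_j(x)).
Poisson probabilities:
  p_A = e^(−2.38)·2.38^6/6! = 0.0233619
  p_B = e^(−2.94)·2.94^6/6! = 0.0474161
  p_C = e^(−4.51)·4.51^6/6! = 0.128546
Posterior odds = (π_A·p_A) / (π_C·p_C) = (0.07·0.0233619) / (0.49·0.128546) = 0.00163533 / 0.0629876 ≈ 0.026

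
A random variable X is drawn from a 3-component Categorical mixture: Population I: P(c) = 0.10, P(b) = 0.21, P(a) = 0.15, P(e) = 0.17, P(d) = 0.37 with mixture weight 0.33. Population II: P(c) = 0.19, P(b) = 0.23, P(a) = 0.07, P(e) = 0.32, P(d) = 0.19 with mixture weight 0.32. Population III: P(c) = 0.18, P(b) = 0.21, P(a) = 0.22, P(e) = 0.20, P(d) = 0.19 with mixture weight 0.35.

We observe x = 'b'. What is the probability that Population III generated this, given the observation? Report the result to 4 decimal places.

0.3396

Apply Bayes' rule: the posterior for each component is proportional to its prior times its likelihood at x.
Categorical probabilities:
  L_I = P(b | comp) = 0.21
  L_II = P(b | comp) = 0.23
  L_III = P(b | comp) = 0.21
Weight by the priors:
  π_I·L_I = 0.33 × 0.21 = 0.0693
  π_II·L_II = 0.32 × 0.23 = 0.0736
  π_III·L_III = 0.35 × 0.21 = 0.0735
Marginal: 0.0693 + 0.0736 + 0.0735 = 0.2164
So the posterior for Population III is 0.0735 / 0.2164 ≈ 0.3396.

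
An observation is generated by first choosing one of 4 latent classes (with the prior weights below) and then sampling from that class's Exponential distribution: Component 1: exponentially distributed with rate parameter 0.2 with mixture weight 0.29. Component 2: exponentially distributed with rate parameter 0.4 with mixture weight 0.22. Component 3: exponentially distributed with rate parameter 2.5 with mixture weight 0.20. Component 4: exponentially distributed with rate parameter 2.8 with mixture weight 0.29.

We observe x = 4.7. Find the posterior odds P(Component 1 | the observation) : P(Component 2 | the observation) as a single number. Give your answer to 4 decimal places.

1.6873

Only the two components matter; the odds are (P(Z=i) f_i(x)) / (P(Z=j) f_j(x)).
Component likelihoods at x = 4.7:
  L_1 = 0.2·e^(−0.2·4.7) = 0.2·e^(−0.9400) = 0.0781256
  L_2 = 0.4·e^(−0.4·4.7) = 0.4·e^(−1.8800) = 0.061036
  L_3 = 2.5·e^(−2.5·4.7) = 2.5·e^(−11.7500) = 1.97233e-05
  L_4 = 2.8·e^(−2.8·4.7) = 2.8·e^(−13.1600) = 5.39315e-06
Posterior odds = (P(Z=1)·L_1) / (P(Z=2)·L_2) = (0.29·0.0781256) / (0.22·0.061036) = 0.0226564 / 0.0134279 ≈ 1.6873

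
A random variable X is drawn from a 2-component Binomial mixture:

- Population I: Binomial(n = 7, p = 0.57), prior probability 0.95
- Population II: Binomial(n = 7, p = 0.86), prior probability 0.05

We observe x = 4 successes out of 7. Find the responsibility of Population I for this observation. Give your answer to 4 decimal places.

Apply Bayes' rule: the posterior for each component is proportional to its prior times its likelihood at x.
Binomial probabilities:
  f_I = C(7,4)·0.57^4·0.43^3 = 35·0.10556·0.079507 = 0.293747
  f_II = C(7,4)·0.86^4·0.14^3 = 35·0.547008·0.002744 = 0.0525347
Prior × likelihood for each component:
  P(Z=I)·f_I = 0.95 × 0.293747 = 0.279059
  P(Z=II)·f_II = 0.05 × 0.0525347 = 0.00262673
Normaliser: 0.279059 + 0.00262673 = 0.281686
P(Population I | 4 successes out of 7) = 0.279059 / 0.281686 ≈ 0.9907

0.9907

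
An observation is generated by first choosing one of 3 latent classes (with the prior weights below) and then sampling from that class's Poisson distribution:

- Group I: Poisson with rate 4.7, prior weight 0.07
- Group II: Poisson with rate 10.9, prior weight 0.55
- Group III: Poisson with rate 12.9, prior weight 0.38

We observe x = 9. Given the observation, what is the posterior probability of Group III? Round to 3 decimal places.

0.292

P(component k | x) = π_k·f_k(x) / marginal(x), where marginal(x) = Σ_j π_j·f_j(x).
Evaluate each component's likelihood at the observed value:
  p_I = 0.02805
  p_II = 0.110475
  p_III = 0.0680998
Weight by the priors:
  π_I·p_I = 0.07 × 0.02805 = 0.0019635
  π_II·p_II = 0.55 × 0.110475 = 0.0607615
  π_III·p_III = 0.38 × 0.0680998 = 0.0258779
Evidence: 0.0019635 + 0.0607615 + 0.0258779 = 0.0886029
P(Group III | x) = 0.0258779 / 0.0886029 ≈ 0.292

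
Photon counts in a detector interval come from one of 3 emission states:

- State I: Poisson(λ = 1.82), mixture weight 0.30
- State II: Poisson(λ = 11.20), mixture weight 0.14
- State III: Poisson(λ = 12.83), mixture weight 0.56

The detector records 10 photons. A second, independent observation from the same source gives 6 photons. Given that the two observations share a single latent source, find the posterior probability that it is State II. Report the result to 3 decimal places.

0.425

P(component k | x) = π_k·f_k(x) / marginal(x), where marginal(x) = Σ_j π_j·f_j(x).
Since both observations come from the same component, the likelihood for component k is f_k(x₁)·f_k(x₂).
  f_I = [e^(−1.82)·1.82^10/10! = 1.78047e-05] × [0.00817862] = 1.45618e-07
  f_II = [e^(−11.20)·11.20^10/10! = 0.117036] × [0.0374867] = 0.00438729
  f_III = [e^(−12.83)·12.83^10/10! = 0.0892289] × [0.016597] = 0.00148093
Weight by the priors:
  π_I·f_I = 0.30 × 1.45618e-07 = 4.36854e-08
  π_II·f_II = 0.14 × 0.00438729 = 0.000614221
  π_III·f_III = 0.56 × 0.00148093 = 0.000829321
Evidence: 4.36854e-08 + 0.000614221 + 0.000829321 = 0.00144359
P(State II | x₁, x₂) ≈ 0.425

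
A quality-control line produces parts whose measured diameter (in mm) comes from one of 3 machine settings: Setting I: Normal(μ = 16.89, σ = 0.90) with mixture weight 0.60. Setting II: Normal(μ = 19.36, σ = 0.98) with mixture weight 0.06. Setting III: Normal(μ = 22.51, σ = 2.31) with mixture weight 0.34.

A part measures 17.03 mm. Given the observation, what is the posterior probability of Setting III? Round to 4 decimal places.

Posterior ∝ prior × likelihood, so P(k | x) ∝ P(Z=k) f_k(x); normalise over all components.
Evaluate each component's likelihood at the observed value:
  p_I = (1/(0.90·√(2π)))·exp(−(17.03−16.89)²/(2·0.90²)) = 0.443269·exp(-0.01210) = 0.437939
  p_II = (1/(0.98·√(2π)))·exp(−(17.03−19.36)²/(2·0.98²)) = 0.407084·exp(-2.82637) = 0.0241104
  p_III = (1/(2.31·√(2π)))·exp(−(17.03−22.51)²/(2·2.31²)) = 0.172702·exp(-2.81389) = 0.0103572
Multiply by the mixture weights:
  P(Z=I)·p_I = 0.60 × 0.437939 = 0.262763
  P(Z=II)·p_II = 0.06 × 0.0241104 = 0.00144663
  P(Z=III)·p_III = 0.34 × 0.0103572 = 0.00352144
Sum: 0.262763 + 0.00144663 + 0.00352144 = 0.267731
Responsibility of Setting III: 0.00352144 / 0.267731 ≈ 0.0132

0.0132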